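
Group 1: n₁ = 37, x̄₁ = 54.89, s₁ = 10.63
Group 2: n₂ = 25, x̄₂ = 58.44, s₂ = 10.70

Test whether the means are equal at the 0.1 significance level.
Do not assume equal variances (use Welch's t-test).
Welch's two-sample t-test:
H₀: μ₁ = μ₂
H₁: μ₁ ≠ μ₂
s₁²/n₁ = 10.63²/37 = 3.0540,  s₂²/n₂ = 10.70²/25 = 4.5796
SE = √(s₁²/n₁ + s₂²/n₂) = √(3.0540 + 4.5796) = 2.7629
df (Welch-Satterthwaite) = (s₁²/n₁ + s₂²/n₂)² / [(s₁²/n₁)²/(n₁-1) + (s₂²/n₂)²/(n₂-1)] ≈ 51.43
t = (x̄₁ - x̄₂) / SE = (54.89 - 58.44) / 2.7629 = -3.55 / 2.7629 = -1.285
p-value = 0.2046

Since p-value > α = 0.1, we fail to reject H₀.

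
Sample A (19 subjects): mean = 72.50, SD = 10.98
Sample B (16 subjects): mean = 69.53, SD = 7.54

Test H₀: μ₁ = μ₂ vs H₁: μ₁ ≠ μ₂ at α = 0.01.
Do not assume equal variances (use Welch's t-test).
Welch's two-sample t-test:
H₀: μ₁ = μ₂
H₁: μ₁ ≠ μ₂
s₁²/n₁ = 10.98²/19 = 6.3453,  s₂²/n₂ = 7.54²/16 = 3.5532
SE = √(s₁²/n₁ + s₂²/n₂) = √(6.3453 + 3.5532) = 3.1462
df (Welch-Satterthwaite) = (s₁²/n₁ + s₂²/n₂)² / [(s₁²/n₁)²/(n₁-1) + (s₂²/n₂)²/(n₂-1)] ≈ 31.83
t = (x̄₁ - x̄₂) / SE = (72.50 - 69.53) / 3.1462 = 2.97 / 3.1462 = 0.944
p-value = 0.3523

Since p-value > α = 0.01, we fail to reject H₀.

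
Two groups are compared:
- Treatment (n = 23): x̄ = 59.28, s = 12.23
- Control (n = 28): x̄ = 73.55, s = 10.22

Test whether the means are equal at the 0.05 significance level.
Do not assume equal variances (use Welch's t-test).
Welch's two-sample t-test:
H₀: μ₁ = μ₂
H₁: μ₁ ≠ μ₂
s₁²/n₁ = 12.23²/23 = 6.5032,  s₂²/n₂ = 10.22²/28 = 3.7303
SE = √(s₁²/n₁ + s₂²/n₂) = √(6.5032 + 3.7303) = 3.1990
df (Welch-Satterthwaite) = (s₁²/n₁ + s₂²/n₂)² / [(s₁²/n₁)²/(n₁-1) + (s₂²/n₂)²/(n₂-1)] ≈ 42.96
t = (x̄₁ - x̄₂) / SE = (59.28 - 73.55) / 3.1990 = -14.27 / 3.1990 = -4.461
p-value = 0.0001

Since p-value < α = 0.05, we reject H₀.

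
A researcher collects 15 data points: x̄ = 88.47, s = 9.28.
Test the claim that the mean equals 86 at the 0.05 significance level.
One-sample t-test:
H₀: μ = 86
H₁: μ ≠ 86
df = n - 1 = 14
t = (x̄ - μ₀) / (s/√n) = (88.47 - 86) / (9.28/√15) = 1.031
p-value = 0.3201

Since p-value > α = 0.05, we fail to reject H₀.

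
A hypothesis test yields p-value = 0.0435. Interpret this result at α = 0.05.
Since p = 0.0435 < α = 0.05, reject H₀.
There is sufficient evidence to reject the null hypothesis; the result is statistically significant at the 0.05 level.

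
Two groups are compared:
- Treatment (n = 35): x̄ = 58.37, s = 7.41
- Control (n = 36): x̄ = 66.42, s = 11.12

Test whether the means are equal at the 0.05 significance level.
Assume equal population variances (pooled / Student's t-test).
Student's two-sample t-test (equal variances):
H₀: μ₁ = μ₂
H₁: μ₁ ≠ μ₂
df = n₁ + n₂ - 2 = 69
Pooled variance s_p² = [(n₁-1)s₁² + (n₂-1)s₂²] / (n₁ + n₂ - 2) = [(34)(7.41²) + (35)(11.12²)] / 69 = 89.7794
SE = √(s_p²(1/n₁ + 1/n₂)) = √(89.7794 × (1/35 + 1/36)) = 2.2492
t = (x̄₁ - x̄₂) / SE = (58.37 - 66.42) / 2.2492 = -8.05 / 2.2492 = -3.579
p-value = 0.0006

Since p-value < α = 0.05, we reject H₀.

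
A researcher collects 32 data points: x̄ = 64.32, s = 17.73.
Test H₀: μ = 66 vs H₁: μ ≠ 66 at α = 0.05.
One-sample t-test:
H₀: μ = 66
H₁: μ ≠ 66
df = n - 1 = 31
t = (x̄ - μ₀) / (s/√n) = (64.32 - 66) / (17.73/√32) = -0.536
p-value = 0.5958

Since p-value > α = 0.05, we fail to reject H₀.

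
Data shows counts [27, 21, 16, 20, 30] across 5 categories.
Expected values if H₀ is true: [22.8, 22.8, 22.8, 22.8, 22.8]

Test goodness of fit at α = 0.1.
Chi-square goodness of fit test:
H₀: observed counts match expected distribution
H₁: observed counts differ from expected distribution
df = k - 1 = 4
χ² = Σ(O - E)²/E
   = (27 - 22.8)²/22.8 + (21 - 22.8)²/22.8 + (16 - 22.8)²/22.8 + (20 - 22.8)²/22.8 + (30 - 22.8)²/22.8
   = 0.774 + 0.142 + 2.028 + 0.344 + 2.274
   = 5.56
p-value = 0.2344

Since p-value > α = 0.1, we fail to reject H₀.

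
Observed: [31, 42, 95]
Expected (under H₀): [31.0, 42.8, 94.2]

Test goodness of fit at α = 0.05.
Chi-square goodness of fit test:
H₀: observed counts match expected distribution
H₁: observed counts differ from expected distribution
df = k - 1 = 2
χ² = Σ(O - E)²/E
   = (31 - 31.0)²/31.0 + (42 - 42.8)²/42.8 + (95 - 94.2)²/94.2
   = 0.000 + 0.015 + 0.007
   = 0.02
p-value = 0.9892

Since p-value > α = 0.05, we fail to reject H₀.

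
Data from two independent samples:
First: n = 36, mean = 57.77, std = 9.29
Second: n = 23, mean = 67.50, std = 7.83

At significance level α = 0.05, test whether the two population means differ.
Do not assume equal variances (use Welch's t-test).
Welch's two-sample t-test:
H₀: μ₁ = μ₂
H₁: μ₁ ≠ μ₂
s₁²/n₁ = 9.29²/36 = 2.3973,  s₂²/n₂ = 7.83²/23 = 2.6656
SE = √(s₁²/n₁ + s₂²/n₂) = √(2.3973 + 2.6656) = 2.2501
df (Welch-Satterthwaite) = (s₁²/n₁ + s₂²/n₂)² / [(s₁²/n₁)²/(n₁-1) + (s₂²/n₂)²/(n₂-1)] ≈ 52.62
t = (x̄₁ - x̄₂) / SE = (57.77 - 67.50) / 2.2501 = -9.73 / 2.2501 = -4.324
p-value = 0.0001

Since p-value < α = 0.05, we reject H₀.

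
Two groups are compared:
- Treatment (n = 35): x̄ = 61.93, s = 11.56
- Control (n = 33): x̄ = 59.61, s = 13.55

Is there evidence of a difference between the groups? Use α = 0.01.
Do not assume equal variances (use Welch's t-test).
Welch's two-sample t-test:
H₀: μ₁ = μ₂
H₁: μ₁ ≠ μ₂
s₁²/n₁ = 11.56²/35 = 3.8181,  s₂²/n₂ = 13.55²/33 = 5.5637
SE = √(s₁²/n₁ + s₂²/n₂) = √(3.8181 + 5.5637) = 3.0630
df (Welch-Satterthwaite) = (s₁²/n₁ + s₂²/n₂)² / [(s₁²/n₁)²/(n₁-1) + (s₂²/n₂)²/(n₂-1)] ≈ 63.05
t = (x̄₁ - x̄₂) / SE = (61.93 - 59.61) / 3.0630 = 2.32 / 3.0630 = 0.757
p-value = 0.4516

Since p-value > α = 0.01, we fail to reject H₀.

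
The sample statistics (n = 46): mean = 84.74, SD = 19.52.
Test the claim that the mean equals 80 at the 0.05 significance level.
One-sample t-test:
H₀: μ = 80
H₁: μ ≠ 80
df = n - 1 = 45
t = (x̄ - μ₀) / (s/√n) = (84.74 - 80) / (19.52/√46) = 1.647
p-value = 0.1065

Since p-value > α = 0.05, we fail to reject H₀.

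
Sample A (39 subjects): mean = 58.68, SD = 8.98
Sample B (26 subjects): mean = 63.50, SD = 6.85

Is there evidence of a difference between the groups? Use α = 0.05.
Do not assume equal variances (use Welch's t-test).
Welch's two-sample t-test:
H₀: μ₁ = μ₂
H₁: μ₁ ≠ μ₂
s₁²/n₁ = 8.98²/39 = 2.0677,  s₂²/n₂ = 6.85²/26 = 1.8047
SE = √(s₁²/n₁ + s₂²/n₂) = √(2.0677 + 1.8047) = 1.9678
df (Welch-Satterthwaite) = (s₁²/n₁ + s₂²/n₂)² / [(s₁²/n₁)²/(n₁-1) + (s₂²/n₂)²/(n₂-1)] ≈ 61.76
t = (x̄₁ - x̄₂) / SE = (58.68 - 63.50) / 1.9678 = -4.82 / 1.9678 = -2.449
p-value = 0.0172

Since p-value < α = 0.05, we reject H₀.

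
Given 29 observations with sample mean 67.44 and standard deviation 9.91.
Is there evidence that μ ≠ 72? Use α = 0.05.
One-sample t-test:
H₀: μ = 72
H₁: μ ≠ 72
df = n - 1 = 28
t = (x̄ - μ₀) / (s/√n) = (67.44 - 72) / (9.91/√29) = -2.478
p-value = 0.0195

Since p-value < α = 0.05, we reject H₀.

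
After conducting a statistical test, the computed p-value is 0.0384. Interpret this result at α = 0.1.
Since p = 0.0384 < α = 0.1, reject H₀.
There is sufficient evidence to reject the null hypothesis; the result is statistically significant at the 0.1 level.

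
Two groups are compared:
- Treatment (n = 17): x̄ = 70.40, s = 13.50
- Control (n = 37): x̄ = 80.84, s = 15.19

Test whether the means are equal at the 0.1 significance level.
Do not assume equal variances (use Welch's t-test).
Welch's two-sample t-test:
H₀: μ₁ = μ₂
H₁: μ₁ ≠ μ₂
s₁²/n₁ = 13.50²/17 = 10.7206,  s₂²/n₂ = 15.19²/37 = 6.2361
SE = √(s₁²/n₁ + s₂²/n₂) = √(10.7206 + 6.2361) = 4.1179
df (Welch-Satterthwaite) = (s₁²/n₁ + s₂²/n₂)² / [(s₁²/n₁)²/(n₁-1) + (s₂²/n₂)²/(n₂-1)] ≈ 34.80
t = (x̄₁ - x̄₂) / SE = (70.40 - 80.84) / 4.1179 = -10.44 / 4.1179 = -2.535
p-value = 0.0159

Since p-value < α = 0.1, we reject H₀.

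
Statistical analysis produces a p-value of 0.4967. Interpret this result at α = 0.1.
Since p = 0.4967 > α = 0.1, fail to reject H₀.
There is insufficient evidence to reject the null hypothesis; the result is not statistically significant at the 0.1 level.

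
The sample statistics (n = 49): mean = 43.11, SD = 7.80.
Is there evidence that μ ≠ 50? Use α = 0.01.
One-sample t-test:
H₀: μ = 50
H₁: μ ≠ 50
df = n - 1 = 48
t = (x̄ - μ₀) / (s/√n) = (43.11 - 50) / (7.80/√49) = -6.183
p-value < 0.0001

Since p-value < α = 0.01, we reject H₀.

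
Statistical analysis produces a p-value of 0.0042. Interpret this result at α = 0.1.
Since p = 0.0042 < α = 0.1, reject H₀.
There is sufficient evidence to reject the null hypothesis; the result is statistically significant at the 0.1 level.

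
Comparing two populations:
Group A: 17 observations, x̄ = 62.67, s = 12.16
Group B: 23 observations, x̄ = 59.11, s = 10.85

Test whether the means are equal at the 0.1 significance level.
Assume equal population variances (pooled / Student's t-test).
Student's two-sample t-test (equal variances):
H₀: μ₁ = μ₂
H₁: μ₁ ≠ μ₂
df = n₁ + n₂ - 2 = 38
Pooled variance s_p² = [(n₁-1)s₁² + (n₂-1)s₂²] / (n₁ + n₂ - 2) = [(16)(12.16²) + (22)(10.85²)] / 38 = 130.4143
SE = √(s_p²(1/n₁ + 1/n₂)) = √(130.4143 × (1/17 + 1/23)) = 3.6526
t = (x̄₁ - x̄₂) / SE = (62.67 - 59.11) / 3.6526 = 3.56 / 3.6526 = 0.975
p-value = 0.3359

Since p-value > α = 0.1, we fail to reject H₀.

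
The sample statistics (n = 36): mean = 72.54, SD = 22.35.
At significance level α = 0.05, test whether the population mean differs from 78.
One-sample t-test:
H₀: μ = 78
H₁: μ ≠ 78
df = n - 1 = 35
t = (x̄ - μ₀) / (s/√n) = (72.54 - 78) / (22.35/√36) = -1.466
p-value = 0.1516

Since p-value > α = 0.05, we fail to reject H₀.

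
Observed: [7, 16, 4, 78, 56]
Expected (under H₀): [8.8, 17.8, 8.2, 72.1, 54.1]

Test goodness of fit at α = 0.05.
Chi-square goodness of fit test:
H₀: observed counts match expected distribution
H₁: observed counts differ from expected distribution
df = k - 1 = 4
χ² = Σ(O - E)²/E
   = (7 - 8.8)²/8.8 + (16 - 17.8)²/17.8 + (4 - 8.2)²/8.2 + (78 - 72.1)²/72.1 + (56 - 54.1)²/54.1
   = 0.368 + 0.182 + 2.151 + 0.483 + 0.067
   = 3.25
p-value = 0.5167

Since p-value > α = 0.05, we fail to reject H₀.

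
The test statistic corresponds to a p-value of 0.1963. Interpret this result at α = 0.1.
Since p = 0.1963 > α = 0.1, fail to reject H₀.
There is insufficient evidence to reject the null hypothesis; the result is not statistically significant at the 0.1 level.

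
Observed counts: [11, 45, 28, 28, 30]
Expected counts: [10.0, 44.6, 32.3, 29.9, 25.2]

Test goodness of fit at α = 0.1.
Chi-square goodness of fit test:
H₀: observed counts match expected distribution
H₁: observed counts differ from expected distribution
df = k - 1 = 4
χ² = Σ(O - E)²/E
   = (11 - 10.0)²/10.0 + (45 - 44.6)²/44.6 + (28 - 32.3)²/32.3 + (28 - 29.9)²/29.9 + (30 - 25.2)²/25.2
   = 0.100 + 0.004 + 0.572 + 0.121 + 0.914
   = 1.71
p-value = 0.7887

Since p-value > α = 0.1, we fail to reject H₀.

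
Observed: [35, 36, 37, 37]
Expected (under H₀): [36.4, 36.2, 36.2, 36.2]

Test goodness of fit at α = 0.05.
Chi-square goodness of fit test:
H₀: observed counts match expected distribution
H₁: observed counts differ from expected distribution
df = k - 1 = 3
χ² = Σ(O - E)²/E
   = (35 - 36.4)²/36.4 + (36 - 36.2)²/36.2 + (37 - 36.2)²/36.2 + (37 - 36.2)²/36.2
   = 0.054 + 0.001 + 0.018 + 0.018
   = 0.09
p-value = 0.9930

Since p-value > α = 0.05, we fail to reject H₀.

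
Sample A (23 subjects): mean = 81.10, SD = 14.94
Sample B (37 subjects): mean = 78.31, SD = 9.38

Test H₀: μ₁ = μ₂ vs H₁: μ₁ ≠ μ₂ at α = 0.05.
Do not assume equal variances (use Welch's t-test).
Welch's two-sample t-test:
H₀: μ₁ = μ₂
H₁: μ₁ ≠ μ₂
s₁²/n₁ = 14.94²/23 = 9.7045,  s₂²/n₂ = 9.38²/37 = 2.3780
SE = √(s₁²/n₁ + s₂²/n₂) = √(9.7045 + 2.3780) = 3.4760
df (Welch-Satterthwaite) = (s₁²/n₁ + s₂²/n₂)² / [(s₁²/n₁)²/(n₁-1) + (s₂²/n₂)²/(n₂-1)] ≈ 32.90
t = (x̄₁ - x̄₂) / SE = (81.10 - 78.31) / 3.4760 = 2.79 / 3.4760 = 0.803
p-value = 0.4279

Since p-value > α = 0.05, we fail to reject H₀.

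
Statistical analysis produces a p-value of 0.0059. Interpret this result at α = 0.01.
Since p = 0.0059 < α = 0.01, reject H₀.
There is sufficient evidence to reject the null hypothesis; the result is statistically significant at the 0.01 level.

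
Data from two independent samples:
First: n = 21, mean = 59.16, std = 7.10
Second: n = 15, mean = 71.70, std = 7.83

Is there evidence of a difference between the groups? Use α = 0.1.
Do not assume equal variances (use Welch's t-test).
Welch's two-sample t-test:
H₀: μ₁ = μ₂
H₁: μ₁ ≠ μ₂
s₁²/n₁ = 7.10²/21 = 2.4005,  s₂²/n₂ = 7.83²/15 = 4.0873
SE = √(s₁²/n₁ + s₂²/n₂) = √(2.4005 + 4.0873) = 2.5471
df (Welch-Satterthwaite) = (s₁²/n₁ + s₂²/n₂)² / [(s₁²/n₁)²/(n₁-1) + (s₂²/n₂)²/(n₂-1)] ≈ 28.41
t = (x̄₁ - x̄₂) / SE = (59.16 - 71.70) / 2.5471 = -12.54 / 2.5471 = -4.923
p-value < 0.0001

Since p-value < α = 0.1, we reject H₀.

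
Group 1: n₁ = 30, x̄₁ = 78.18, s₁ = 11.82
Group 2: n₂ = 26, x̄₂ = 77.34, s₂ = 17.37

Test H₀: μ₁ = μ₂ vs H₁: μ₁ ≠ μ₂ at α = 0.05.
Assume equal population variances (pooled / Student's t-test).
Student's two-sample t-test (equal variances):
H₀: μ₁ = μ₂
H₁: μ₁ ≠ μ₂
df = n₁ + n₂ - 2 = 54
Pooled variance s_p² = [(n₁-1)s₁² + (n₂-1)s₂²] / (n₁ + n₂ - 2) = [(29)(11.82²) + (25)(17.37²)] / 54 = 214.7145
SE = √(s_p²(1/n₁ + 1/n₂)) = √(214.7145 × (1/30 + 1/26)) = 3.9262
t = (x̄₁ - x̄₂) / SE = (78.18 - 77.34) / 3.9262 = 0.84 / 3.9262 = 0.214
p-value = 0.8314

Since p-value > α = 0.05, we fail to reject H₀.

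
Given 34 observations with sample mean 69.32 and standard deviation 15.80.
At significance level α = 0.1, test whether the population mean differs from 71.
One-sample t-test:
H₀: μ = 71
H₁: μ ≠ 71
df = n - 1 = 33
t = (x̄ - μ₀) / (s/√n) = (69.32 - 71) / (15.80/√34) = -0.620
p-value = 0.5395

Since p-value > α = 0.1, we fail to reject H₀.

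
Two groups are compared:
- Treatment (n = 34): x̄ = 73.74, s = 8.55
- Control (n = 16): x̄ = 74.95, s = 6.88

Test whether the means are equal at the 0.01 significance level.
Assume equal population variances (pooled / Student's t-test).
Student's two-sample t-test (equal variances):
H₀: μ₁ = μ₂
H₁: μ₁ ≠ μ₂
df = n₁ + n₂ - 2 = 48
Pooled variance s_p² = [(n₁-1)s₁² + (n₂-1)s₂²] / (n₁ + n₂ - 2) = [(33)(8.55²) + (15)(6.88²)] / 48 = 65.0500
SE = √(s_p²(1/n₁ + 1/n₂)) = √(65.0500 × (1/34 + 1/16)) = 2.4452
t = (x̄₁ - x̄₂) / SE = (73.74 - 74.95) / 2.4452 = -1.21 / 2.4452 = -0.495
p-value = 0.6230

Since p-value > α = 0.01, we fail to reject H₀.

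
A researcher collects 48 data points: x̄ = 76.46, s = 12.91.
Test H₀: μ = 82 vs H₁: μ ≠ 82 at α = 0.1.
One-sample t-test:
H₀: μ = 82
H₁: μ ≠ 82
df = n - 1 = 47
t = (x̄ - μ₀) / (s/√n) = (76.46 - 82) / (12.91/√48) = -2.973
p-value = 0.0046

Since p-value < α = 0.1, we reject H₀.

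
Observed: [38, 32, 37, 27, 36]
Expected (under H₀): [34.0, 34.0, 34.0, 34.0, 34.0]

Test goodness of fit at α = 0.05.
Chi-square goodness of fit test:
H₀: observed counts match expected distribution
H₁: observed counts differ from expected distribution
df = k - 1 = 4
χ² = Σ(O - E)²/E
   = (38 - 34.0)²/34.0 + (32 - 34.0)²/34.0 + (37 - 34.0)²/34.0 + (27 - 34.0)²/34.0 + (36 - 34.0)²/34.0
   = 0.471 + 0.118 + 0.265 + 1.441 + 0.118
   = 2.41
p-value = 0.6605

Since p-value > α = 0.05, we fail to reject H₀.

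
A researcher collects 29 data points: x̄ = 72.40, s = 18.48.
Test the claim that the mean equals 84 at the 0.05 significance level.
One-sample t-test:
H₀: μ = 84
H₁: μ ≠ 84
df = n - 1 = 28
t = (x̄ - μ₀) / (s/√n) = (72.40 - 84) / (18.48/√29) = -3.380
p-value = 0.0021

Since p-value < α = 0.05, we reject H₀.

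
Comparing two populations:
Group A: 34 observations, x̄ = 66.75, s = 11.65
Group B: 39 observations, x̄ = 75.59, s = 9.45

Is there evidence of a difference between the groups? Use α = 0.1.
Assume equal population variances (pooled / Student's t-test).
Student's two-sample t-test (equal variances):
H₀: μ₁ = μ₂
H₁: μ₁ ≠ μ₂
df = n₁ + n₂ - 2 = 71
Pooled variance s_p² = [(n₁-1)s₁² + (n₂-1)s₂²] / (n₁ + n₂ - 2) = [(33)(11.65²) + (38)(9.45²)] / 71 = 110.8780
SE = √(s_p²(1/n₁ + 1/n₂)) = √(110.8780 × (1/34 + 1/39)) = 2.4707
t = (x̄₁ - x̄₂) / SE = (66.75 - 75.59) / 2.4707 = -8.84 / 2.4707 = -3.578
p-value = 0.0006

Since p-value < α = 0.1, we reject H₀.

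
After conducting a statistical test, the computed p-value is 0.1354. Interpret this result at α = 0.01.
Since p = 0.1354 > α = 0.01, fail to reject H₀.
There is insufficient evidence to reject the null hypothesis; the result is not statistically significant at the 0.01 level.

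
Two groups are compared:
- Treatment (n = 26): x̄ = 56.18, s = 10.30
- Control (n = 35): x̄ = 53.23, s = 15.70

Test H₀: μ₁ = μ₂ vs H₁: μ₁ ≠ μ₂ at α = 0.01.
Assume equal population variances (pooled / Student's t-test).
Student's two-sample t-test (equal variances):
H₀: μ₁ = μ₂
H₁: μ₁ ≠ μ₂
df = n₁ + n₂ - 2 = 59
Pooled variance s_p² = [(n₁-1)s₁² + (n₂-1)s₂²] / (n₁ + n₂ - 2) = [(25)(10.30²) + (34)(15.70²)] / 59 = 186.9985
SE = √(s_p²(1/n₁ + 1/n₂)) = √(186.9985 × (1/26 + 1/35)) = 3.5405
t = (x̄₁ - x̄₂) / SE = (56.18 - 53.23) / 3.5405 = 2.95 / 3.5405 = 0.833
p-value = 0.4081

Since p-value > α = 0.01, we fail to reject H₀.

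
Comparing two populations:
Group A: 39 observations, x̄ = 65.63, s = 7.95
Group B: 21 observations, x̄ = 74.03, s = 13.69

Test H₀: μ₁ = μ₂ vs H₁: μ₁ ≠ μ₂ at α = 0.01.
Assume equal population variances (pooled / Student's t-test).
Student's two-sample t-test (equal variances):
H₀: μ₁ = μ₂
H₁: μ₁ ≠ μ₂
df = n₁ + n₂ - 2 = 58
Pooled variance s_p² = [(n₁-1)s₁² + (n₂-1)s₂²] / (n₁ + n₂ - 2) = [(38)(7.95²) + (20)(13.69²)] / 58 = 106.0348
SE = √(s_p²(1/n₁ + 1/n₂)) = √(106.0348 × (1/39 + 1/21)) = 2.7871
t = (x̄₁ - x̄₂) / SE = (65.63 - 74.03) / 2.7871 = -8.40 / 2.7871 = -3.014
p-value = 0.0038

Since p-value < α = 0.01, we reject H₀.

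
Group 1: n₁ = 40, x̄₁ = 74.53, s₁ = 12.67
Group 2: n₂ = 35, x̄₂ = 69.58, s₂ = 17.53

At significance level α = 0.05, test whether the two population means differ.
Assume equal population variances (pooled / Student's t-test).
Student's two-sample t-test (equal variances):
H₀: μ₁ = μ₂
H₁: μ₁ ≠ μ₂
df = n₁ + n₂ - 2 = 73
Pooled variance s_p² = [(n₁-1)s₁² + (n₂-1)s₂²] / (n₁ + n₂ - 2) = [(39)(12.67²) + (34)(17.53²)] / 73 = 228.8885
SE = √(s_p²(1/n₁ + 1/n₂)) = √(228.8885 × (1/40 + 1/35)) = 3.5017
t = (x̄₁ - x̄₂) / SE = (74.53 - 69.58) / 3.5017 = 4.95 / 3.5017 = 1.414
p-value = 0.1617

Since p-value > α = 0.05, we fail to reject H₀.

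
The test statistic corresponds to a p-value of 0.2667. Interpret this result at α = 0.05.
Since p = 0.2667 > α = 0.05, fail to reject H₀.
There is insufficient evidence to reject the null hypothesis; the result is not statistically significant at the 0.05 level.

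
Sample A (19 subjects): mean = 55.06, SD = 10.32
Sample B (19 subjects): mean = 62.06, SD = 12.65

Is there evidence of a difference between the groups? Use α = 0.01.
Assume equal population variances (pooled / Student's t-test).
Student's two-sample t-test (equal variances):
H₀: μ₁ = μ₂
H₁: μ₁ ≠ μ₂
df = n₁ + n₂ - 2 = 36
Pooled variance s_p² = [(n₁-1)s₁² + (n₂-1)s₂²] / (n₁ + n₂ - 2) = [(18)(10.32²) + (18)(12.65²)] / 36 = 133.2625
SE = √(s_p²(1/n₁ + 1/n₂)) = √(133.2625 × (1/19 + 1/19)) = 3.7453
t = (x̄₁ - x̄₂) / SE = (55.06 - 62.06) / 3.7453 = -7.00 / 3.7453 = -1.869
p-value = 0.0698

Since p-value > α = 0.01, we fail to reject H₀.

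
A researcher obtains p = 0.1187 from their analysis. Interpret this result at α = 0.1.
Since p = 0.1187 > α = 0.1, fail to reject H₀.
There is insufficient evidence to reject the null hypothesis; the result is not statistically significant at the 0.1 level.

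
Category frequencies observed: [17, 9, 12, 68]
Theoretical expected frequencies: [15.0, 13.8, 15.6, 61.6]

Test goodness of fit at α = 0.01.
Chi-square goodness of fit test:
H₀: observed counts match expected distribution
H₁: observed counts differ from expected distribution
df = k - 1 = 3
χ² = Σ(O - E)²/E
   = (17 - 15.0)²/15.0 + (9 - 13.8)²/13.8 + (12 - 15.6)²/15.6 + (68 - 61.6)²/61.6
   = 0.267 + 1.670 + 0.831 + 0.665
   = 3.43
p-value = 0.3297

Since p-value > α = 0.01, we fail to reject H₀.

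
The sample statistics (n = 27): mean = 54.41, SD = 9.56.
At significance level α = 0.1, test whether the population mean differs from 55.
One-sample t-test:
H₀: μ = 55
H₁: μ ≠ 55
df = n - 1 = 26
t = (x̄ - μ₀) / (s/√n) = (54.41 - 55) / (9.56/√27) = -0.321
p-value = 0.7510

Since p-value > α = 0.1, we fail to reject H₀.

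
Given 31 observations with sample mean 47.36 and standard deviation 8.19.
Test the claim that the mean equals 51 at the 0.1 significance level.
One-sample t-test:
H₀: μ = 51
H₁: μ ≠ 51
df = n - 1 = 30
t = (x̄ - μ₀) / (s/√n) = (47.36 - 51) / (8.19/√31) = -2.475
p-value = 0.0192

Since p-value < α = 0.1, we reject H₀.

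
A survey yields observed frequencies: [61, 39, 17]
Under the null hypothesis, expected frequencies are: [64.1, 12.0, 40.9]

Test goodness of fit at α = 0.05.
Chi-square goodness of fit test:
H₀: observed counts match expected distribution
H₁: observed counts differ from expected distribution
df = k - 1 = 2
χ² = Σ(O - E)²/E
   = (61 - 64.1)²/64.1 + (39 - 12.0)²/12.0 + (17 - 40.9)²/40.9
   = 0.150 + 60.750 + 13.966
   = 74.87
p-value < 0.0001

Since p-value < α = 0.05, we reject H₀.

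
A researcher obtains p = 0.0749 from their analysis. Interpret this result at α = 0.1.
Since p = 0.0749 < α = 0.1, reject H₀.
There is sufficient evidence to reject the null hypothesis; the result is statistically significant at the 0.1 level.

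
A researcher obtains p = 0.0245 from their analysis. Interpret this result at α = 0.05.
Since p = 0.0245 < α = 0.05, reject H₀.
There is sufficient evidence to reject the null hypothesis; the result is statistically significant at the 0.05 level.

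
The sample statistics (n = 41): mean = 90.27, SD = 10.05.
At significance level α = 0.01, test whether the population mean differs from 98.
One-sample t-test:
H₀: μ = 98
H₁: μ ≠ 98
df = n - 1 = 40
t = (x̄ - μ₀) / (s/√n) = (90.27 - 98) / (10.05/√41) = -4.925
p-value < 0.0001

Since p-value < α = 0.01, we reject H₀.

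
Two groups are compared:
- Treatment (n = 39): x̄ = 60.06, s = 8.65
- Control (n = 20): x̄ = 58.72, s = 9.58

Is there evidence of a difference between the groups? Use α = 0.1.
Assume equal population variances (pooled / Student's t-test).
Student's two-sample t-test (equal variances):
H₀: μ₁ = μ₂
H₁: μ₁ ≠ μ₂
df = n₁ + n₂ - 2 = 57
Pooled variance s_p² = [(n₁-1)s₁² + (n₂-1)s₂²] / (n₁ + n₂ - 2) = [(38)(8.65²) + (19)(9.58²)] / 57 = 80.4738
SE = √(s_p²(1/n₁ + 1/n₂)) = √(80.4738 × (1/39 + 1/20)) = 2.4672
t = (x̄₁ - x̄₂) / SE = (60.06 - 58.72) / 2.4672 = 1.34 / 2.4672 = 0.543
p-value = 0.5892

Since p-value > α = 0.1, we fail to reject H₀.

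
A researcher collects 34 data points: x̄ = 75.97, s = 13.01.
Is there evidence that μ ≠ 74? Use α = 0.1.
One-sample t-test:
H₀: μ = 74
H₁: μ ≠ 74
df = n - 1 = 33
t = (x̄ - μ₀) / (s/√n) = (75.97 - 74) / (13.01/√34) = 0.883
p-value = 0.3837

Since p-value > α = 0.1, we fail to reject H₀.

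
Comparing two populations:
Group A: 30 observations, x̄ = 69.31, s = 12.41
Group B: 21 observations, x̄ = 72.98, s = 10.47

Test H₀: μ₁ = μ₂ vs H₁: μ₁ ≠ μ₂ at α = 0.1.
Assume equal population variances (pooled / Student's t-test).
Student's two-sample t-test (equal variances):
H₀: μ₁ = μ₂
H₁: μ₁ ≠ μ₂
df = n₁ + n₂ - 2 = 49
Pooled variance s_p² = [(n₁-1)s₁² + (n₂-1)s₂²] / (n₁ + n₂ - 2) = [(29)(12.41²) + (20)(10.47²)] / 49 = 135.8909
SE = √(s_p²(1/n₁ + 1/n₂)) = √(135.8909 × (1/30 + 1/21)) = 3.3167
t = (x̄₁ - x̄₂) / SE = (69.31 - 72.98) / 3.3167 = -3.67 / 3.3167 = -1.107
p-value = 0.2739

Since p-value > α = 0.1, we fail to reject H₀.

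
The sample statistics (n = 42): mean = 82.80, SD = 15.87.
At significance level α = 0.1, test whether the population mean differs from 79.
One-sample t-test:
H₀: μ = 79
H₁: μ ≠ 79
df = n - 1 = 41
t = (x̄ - μ₀) / (s/√n) = (82.80 - 79) / (15.87/√42) = 1.552
p-value = 0.1284

Since p-value > α = 0.1, we fail to reject H₀.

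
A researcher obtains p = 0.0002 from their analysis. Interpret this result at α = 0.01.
Since p = 0.0002 < α = 0.01, reject H₀.
There is sufficient evidence to reject the null hypothesis; the result is statistically significant at the 0.01 level.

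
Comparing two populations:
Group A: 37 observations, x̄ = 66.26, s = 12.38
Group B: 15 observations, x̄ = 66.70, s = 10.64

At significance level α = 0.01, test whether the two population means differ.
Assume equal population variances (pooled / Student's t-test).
Student's two-sample t-test (equal variances):
H₀: μ₁ = μ₂
H₁: μ₁ ≠ μ₂
df = n₁ + n₂ - 2 = 50
Pooled variance s_p² = [(n₁-1)s₁² + (n₂-1)s₂²] / (n₁ + n₂ - 2) = [(36)(12.38²) + (14)(10.64²)] / 50 = 142.0491
SE = √(s_p²(1/n₁ + 1/n₂)) = √(142.0491 × (1/37 + 1/15)) = 3.6482
t = (x̄₁ - x̄₂) / SE = (66.26 - 66.70) / 3.6482 = -0.44 / 3.6482 = -0.121
p-value = 0.9045

Since p-value > α = 0.01, we fail to reject H₀.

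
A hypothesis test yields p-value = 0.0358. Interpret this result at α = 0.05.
Since p = 0.0358 < α = 0.05, reject H₀.
There is sufficient evidence to reject the null hypothesis; the result is statistically significant at the 0.05 level.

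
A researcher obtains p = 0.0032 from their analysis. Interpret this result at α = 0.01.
Since p = 0.0032 < α = 0.01, reject H₀.
There is sufficient evidence to reject the null hypothesis; the result is statistically significant at the 0.01 level.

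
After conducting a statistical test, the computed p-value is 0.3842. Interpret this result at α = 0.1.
Since p = 0.3842 > α = 0.1, fail to reject H₀.
There is insufficient evidence to reject the null hypothesis; the result is not statistically significant at the 0.1 level.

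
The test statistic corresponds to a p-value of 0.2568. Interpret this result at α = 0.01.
Since p = 0.2568 > α = 0.01, fail to reject H₀.
There is insufficient evidence to reject the null hypothesis; the result is not statistically significant at the 0.01 level.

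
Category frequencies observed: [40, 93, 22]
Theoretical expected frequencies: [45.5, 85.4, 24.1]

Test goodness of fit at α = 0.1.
Chi-square goodness of fit test:
H₀: observed counts match expected distribution
H₁: observed counts differ from expected distribution
df = k - 1 = 2
χ² = Σ(O - E)²/E
   = (40 - 45.5)²/45.5 + (93 - 85.4)²/85.4 + (22 - 24.1)²/24.1
   = 0.665 + 0.676 + 0.183
   = 1.52
p-value = 0.4667

Since p-value > α = 0.1, we fail to reject H₀.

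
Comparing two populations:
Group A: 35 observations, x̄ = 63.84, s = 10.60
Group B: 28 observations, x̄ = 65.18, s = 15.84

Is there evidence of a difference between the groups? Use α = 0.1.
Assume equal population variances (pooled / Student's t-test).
Student's two-sample t-test (equal variances):
H₀: μ₁ = μ₂
H₁: μ₁ ≠ μ₂
df = n₁ + n₂ - 2 = 61
Pooled variance s_p² = [(n₁-1)s₁² + (n₂-1)s₂²] / (n₁ + n₂ - 2) = [(34)(10.60²) + (27)(15.84²)] / 61 = 173.6835
SE = √(s_p²(1/n₁ + 1/n₂)) = √(173.6835 × (1/35 + 1/28)) = 3.3415
t = (x̄₁ - x̄₂) / SE = (63.84 - 65.18) / 3.3415 = -1.34 / 3.3415 = -0.401
p-value = 0.6898

Since p-value > α = 0.1, we fail to reject H₀.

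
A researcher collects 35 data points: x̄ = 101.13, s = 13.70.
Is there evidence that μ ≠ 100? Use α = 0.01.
One-sample t-test:
H₀: μ = 100
H₁: μ ≠ 100
df = n - 1 = 34
t = (x̄ - μ₀) / (s/√n) = (101.13 - 100) / (13.70/√35) = 0.488
p-value = 0.6287

Since p-value > α = 0.01, we fail to reject H₀.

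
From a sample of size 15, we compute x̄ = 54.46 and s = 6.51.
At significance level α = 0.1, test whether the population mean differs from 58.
One-sample t-test:
H₀: μ = 58
H₁: μ ≠ 58
df = n - 1 = 14
t = (x̄ - μ₀) / (s/√n) = (54.46 - 58) / (6.51/√15) = -2.106
p-value = 0.0537

Since p-value < α = 0.1, we reject H₀.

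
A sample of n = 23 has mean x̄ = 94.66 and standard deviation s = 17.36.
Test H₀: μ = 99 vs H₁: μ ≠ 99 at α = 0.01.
One-sample t-test:
H₀: μ = 99
H₁: μ ≠ 99
df = n - 1 = 22
t = (x̄ - μ₀) / (s/√n) = (94.66 - 99) / (17.36/√23) = -1.199
p-value = 0.2433

Since p-value > α = 0.01, we fail to reject H₀.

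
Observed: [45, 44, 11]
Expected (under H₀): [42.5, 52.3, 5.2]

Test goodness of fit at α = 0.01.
Chi-square goodness of fit test:
H₀: observed counts match expected distribution
H₁: observed counts differ from expected distribution
df = k - 1 = 2
χ² = Σ(O - E)²/E
   = (45 - 42.5)²/42.5 + (44 - 52.3)²/52.3 + (11 - 5.2)²/5.2
   = 0.147 + 1.317 + 6.469
   = 7.93
p-value = 0.0189

Since p-value > α = 0.01, we fail to reject H₀.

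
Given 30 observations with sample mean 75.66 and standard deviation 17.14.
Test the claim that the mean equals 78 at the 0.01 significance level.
One-sample t-test:
H₀: μ = 78
H₁: μ ≠ 78
df = n - 1 = 29
t = (x̄ - μ₀) / (s/√n) = (75.66 - 78) / (17.14/√30) = -0.748
p-value = 0.4606

Since p-value > α = 0.01, we fail to reject H₀.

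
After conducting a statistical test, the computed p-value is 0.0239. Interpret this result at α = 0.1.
Since p = 0.0239 < α = 0.1, reject H₀.
There is sufficient evidence to reject the null hypothesis; the result is statistically significant at the 0.1 level.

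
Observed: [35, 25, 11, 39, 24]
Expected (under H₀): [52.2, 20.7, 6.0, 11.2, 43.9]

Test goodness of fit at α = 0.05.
Chi-square goodness of fit test:
H₀: observed counts match expected distribution
H₁: observed counts differ from expected distribution
df = k - 1 = 4
χ² = Σ(O - E)²/E
   = (35 - 52.2)²/52.2 + (25 - 20.7)²/20.7 + (11 - 6.0)²/6.0 + (39 - 11.2)²/11.2 + (24 - 43.9)²/43.9
   = 5.667 + 0.893 + 4.167 + 69.004 + 9.021
   = 88.75
p-value < 0.0001

Since p-value < α = 0.05, we reject H₀.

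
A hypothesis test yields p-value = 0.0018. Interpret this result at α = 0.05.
Since p = 0.0018 < α = 0.05, reject H₀.
There is sufficient evidence to reject the null hypothesis; the result is statistically significant at the 0.05 level.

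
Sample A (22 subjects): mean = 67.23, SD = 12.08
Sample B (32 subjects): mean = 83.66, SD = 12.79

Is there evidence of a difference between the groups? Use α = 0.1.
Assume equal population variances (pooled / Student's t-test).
Student's two-sample t-test (equal variances):
H₀: μ₁ = μ₂
H₁: μ₁ ≠ μ₂
df = n₁ + n₂ - 2 = 52
Pooled variance s_p² = [(n₁-1)s₁² + (n₂-1)s₂²] / (n₁ + n₂ - 2) = [(21)(12.08²) + (31)(12.79²)] / 52 = 156.4531
SE = √(s_p²(1/n₁ + 1/n₂)) = √(156.4531 × (1/22 + 1/32)) = 3.4642
t = (x̄₁ - x̄₂) / SE = (67.23 - 83.66) / 3.4642 = -16.43 / 3.4642 = -4.743
p-value < 0.0001

Since p-value < α = 0.1, we reject H₀.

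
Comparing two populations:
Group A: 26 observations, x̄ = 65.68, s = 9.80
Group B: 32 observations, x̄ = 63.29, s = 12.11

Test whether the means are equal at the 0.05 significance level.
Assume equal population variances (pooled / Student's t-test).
Student's two-sample t-test (equal variances):
H₀: μ₁ = μ₂
H₁: μ₁ ≠ μ₂
df = n₁ + n₂ - 2 = 56
Pooled variance s_p² = [(n₁-1)s₁² + (n₂-1)s₂²] / (n₁ + n₂ - 2) = [(25)(9.80²) + (31)(12.11²)] / 56 = 124.0574
SE = √(s_p²(1/n₁ + 1/n₂)) = √(124.0574 × (1/26 + 1/32)) = 2.9408
t = (x̄₁ - x̄₂) / SE = (65.68 - 63.29) / 2.9408 = 2.39 / 2.9408 = 0.813
p-value = 0.4198

Since p-value > α = 0.05, we fail to reject H₀.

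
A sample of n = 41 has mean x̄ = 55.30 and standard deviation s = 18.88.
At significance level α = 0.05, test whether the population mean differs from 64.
One-sample t-test:
H₀: μ = 64
H₁: μ ≠ 64
df = n - 1 = 40
t = (x̄ - μ₀) / (s/√n) = (55.30 - 64) / (18.88/√41) = -2.951
p-value = 0.0053

Since p-value < α = 0.05, we reject H₀.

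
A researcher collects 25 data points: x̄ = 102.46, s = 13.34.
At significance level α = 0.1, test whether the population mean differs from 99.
One-sample t-test:
H₀: μ = 99
H₁: μ ≠ 99
df = n - 1 = 24
t = (x̄ - μ₀) / (s/√n) = (102.46 - 99) / (13.34/√25) = 1.297
p-value = 0.2070

Since p-value > α = 0.1, we fail to reject H₀.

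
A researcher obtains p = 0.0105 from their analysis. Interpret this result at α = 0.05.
Since p = 0.0105 < α = 0.05, reject H₀.
There is sufficient evidence to reject the null hypothesis; the result is statistically significant at the 0.05 level.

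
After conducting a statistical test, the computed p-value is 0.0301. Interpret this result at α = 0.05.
Since p = 0.0301 < α = 0.05, reject H₀.
There is sufficient evidence to reject the null hypothesis; the result is statistically significant at the 0.05 level.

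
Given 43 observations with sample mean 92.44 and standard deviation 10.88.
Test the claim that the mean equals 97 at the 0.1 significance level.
One-sample t-test:
H₀: μ = 97
H₁: μ ≠ 97
df = n - 1 = 42
t = (x̄ - μ₀) / (s/√n) = (92.44 - 97) / (10.88/√43) = -2.748
p-value = 0.0088

Since p-value < α = 0.1, we reject H₀.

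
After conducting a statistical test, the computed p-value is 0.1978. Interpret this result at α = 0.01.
Since p = 0.1978 > α = 0.01, fail to reject H₀.
There is insufficient evidence to reject the null hypothesis; the result is not statistically significant at the 0.01 level.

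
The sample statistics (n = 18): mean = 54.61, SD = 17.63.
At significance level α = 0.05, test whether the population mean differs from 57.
One-sample t-test:
H₀: μ = 57
H₁: μ ≠ 57
df = n - 1 = 17
t = (x̄ - μ₀) / (s/√n) = (54.61 - 57) / (17.63/√18) = -0.575
p-value = 0.5727

Since p-value > α = 0.05, we fail to reject H₀.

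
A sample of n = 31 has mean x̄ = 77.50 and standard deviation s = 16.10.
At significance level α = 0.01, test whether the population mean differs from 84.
One-sample t-test:
H₀: μ = 84
H₁: μ ≠ 84
df = n - 1 = 30
t = (x̄ - μ₀) / (s/√n) = (77.50 - 84) / (16.10/√31) = -2.248
p-value = 0.0321

Since p-value > α = 0.01, we fail to reject H₀.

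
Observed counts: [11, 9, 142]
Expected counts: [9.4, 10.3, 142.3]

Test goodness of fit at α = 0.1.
Chi-square goodness of fit test:
H₀: observed counts match expected distribution
H₁: observed counts differ from expected distribution
df = k - 1 = 2
χ² = Σ(O - E)²/E
   = (11 - 9.4)²/9.4 + (9 - 10.3)²/10.3 + (142 - 142.3)²/142.3
   = 0.272 + 0.164 + 0.001
   = 0.44
p-value = 0.8037

Since p-value > α = 0.1, we fail to reject H₀.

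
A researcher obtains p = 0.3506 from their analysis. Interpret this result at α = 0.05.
Since p = 0.3506 > α = 0.05, fail to reject H₀.
There is insufficient evidence to reject the null hypothesis; the result is not statistically significant at the 0.05 level.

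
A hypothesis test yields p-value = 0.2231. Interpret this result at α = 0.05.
Since p = 0.2231 > α = 0.05, fail to reject H₀.
There is insufficient evidence to reject the null hypothesis; the result is not statistically significant at the 0.05 level.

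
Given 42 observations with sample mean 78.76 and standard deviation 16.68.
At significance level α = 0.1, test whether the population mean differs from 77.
One-sample t-test:
H₀: μ = 77
H₁: μ ≠ 77
df = n - 1 = 41
t = (x̄ - μ₀) / (s/√n) = (78.76 - 77) / (16.68/√42) = 0.684
p-value = 0.4979

Since p-value > α = 0.1, we fail to reject H₀.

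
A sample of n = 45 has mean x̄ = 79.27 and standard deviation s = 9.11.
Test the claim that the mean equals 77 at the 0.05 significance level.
One-sample t-test:
H₀: μ = 77
H₁: μ ≠ 77
df = n - 1 = 44
t = (x̄ - μ₀) / (s/√n) = (79.27 - 77) / (9.11/√45) = 1.672
p-value = 0.1017

Since p-value > α = 0.05, we fail to reject H₀.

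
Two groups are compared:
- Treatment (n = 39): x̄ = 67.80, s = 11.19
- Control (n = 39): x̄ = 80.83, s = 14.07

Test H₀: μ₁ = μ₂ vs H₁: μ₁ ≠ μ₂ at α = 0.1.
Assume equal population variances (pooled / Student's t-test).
Student's two-sample t-test (equal variances):
H₀: μ₁ = μ₂
H₁: μ₁ ≠ μ₂
df = n₁ + n₂ - 2 = 76
Pooled variance s_p² = [(n₁-1)s₁² + (n₂-1)s₂²] / (n₁ + n₂ - 2) = [(38)(11.19²) + (38)(14.07²)] / 76 = 161.5905
SE = √(s_p²(1/n₁ + 1/n₂)) = √(161.5905 × (1/39 + 1/39)) = 2.8787
t = (x̄₁ - x̄₂) / SE = (67.80 - 80.83) / 2.8787 = -13.03 / 2.8787 = -4.526
p-value < 0.0001

Since p-value < α = 0.1, we reject H₀.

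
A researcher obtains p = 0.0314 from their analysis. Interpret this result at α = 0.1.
Since p = 0.0314 < α = 0.1, reject H₀.
There is sufficient evidence to reject the null hypothesis; the result is statistically significant at the 0.1 level.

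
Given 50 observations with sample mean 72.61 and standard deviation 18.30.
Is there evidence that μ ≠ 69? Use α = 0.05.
One-sample t-test:
H₀: μ = 69
H₁: μ ≠ 69
df = n - 1 = 49
t = (x̄ - μ₀) / (s/√n) = (72.61 - 69) / (18.30/√50) = 1.395
p-value = 0.1693

Since p-value > α = 0.05, we fail to reject H₀.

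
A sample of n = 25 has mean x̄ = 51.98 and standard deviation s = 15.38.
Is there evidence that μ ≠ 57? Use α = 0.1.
One-sample t-test:
H₀: μ = 57
H₁: μ ≠ 57
df = n - 1 = 24
t = (x̄ - μ₀) / (s/√n) = (51.98 - 57) / (15.38/√25) = -1.632
p-value = 0.1157

Since p-value > α = 0.1, we fail to reject H₀.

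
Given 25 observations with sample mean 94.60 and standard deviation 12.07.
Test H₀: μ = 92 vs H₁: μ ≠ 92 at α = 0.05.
One-sample t-test:
H₀: μ = 92
H₁: μ ≠ 92
df = n - 1 = 24
t = (x̄ - μ₀) / (s/√n) = (94.60 - 92) / (12.07/√25) = 1.077
p-value = 0.2922

Since p-value > α = 0.05, we fail to reject H₀.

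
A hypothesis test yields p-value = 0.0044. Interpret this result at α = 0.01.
Since p = 0.0044 < α = 0.01, reject H₀.
There is sufficient evidence to reject the null hypothesis; the result is statistically significant at the 0.01 level.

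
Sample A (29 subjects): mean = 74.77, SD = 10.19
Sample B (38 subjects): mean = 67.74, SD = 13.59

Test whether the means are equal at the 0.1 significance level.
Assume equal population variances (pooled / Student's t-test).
Student's two-sample t-test (equal variances):
H₀: μ₁ = μ₂
H₁: μ₁ ≠ μ₂
df = n₁ + n₂ - 2 = 65
Pooled variance s_p² = [(n₁-1)s₁² + (n₂-1)s₂²] / (n₁ + n₂ - 2) = [(28)(10.19²) + (37)(13.59²)] / 65 = 149.8595
SE = √(s_p²(1/n₁ + 1/n₂)) = √(149.8595 × (1/29 + 1/38)) = 3.0185
t = (x̄₁ - x̄₂) / SE = (74.77 - 67.74) / 3.0185 = 7.03 / 3.0185 = 2.329
p-value = 0.0230

Since p-value < α = 0.1, we reject H₀.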